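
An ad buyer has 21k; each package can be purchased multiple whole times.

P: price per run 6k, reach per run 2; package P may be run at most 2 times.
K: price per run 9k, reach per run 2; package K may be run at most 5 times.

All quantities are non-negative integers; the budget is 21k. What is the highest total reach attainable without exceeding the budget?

P has the best ratio (2/6); taking only P gives at most 2×2 = 4 (stopped by the supply cap of 2).
Mixing does better — 2×P and 1×K: price 21 ≤ 21, reach 2·2 + 1·2 = 6.

6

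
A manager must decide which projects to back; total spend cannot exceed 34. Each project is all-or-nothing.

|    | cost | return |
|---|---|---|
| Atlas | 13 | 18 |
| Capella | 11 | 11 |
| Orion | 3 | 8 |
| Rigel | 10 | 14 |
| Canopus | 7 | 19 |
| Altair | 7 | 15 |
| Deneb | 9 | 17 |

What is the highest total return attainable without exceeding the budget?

65

Treat it as a binary knapsack problem.
Allowing fractional choices, the relaxed optimum would be about 70.2, but projects are indivisible.
Capella + Canopus + Altair + Deneb: cost 11 + 7 + 7 + 9 = 34 ≤ 34, return 11 + 19 + 15 + 17 = 62.
Atlas + Orion + Canopus + Deneb: cost 13 + 3 + 7 + 9 = 32 ≤ 34, return 18 + 8 + 19 + 17 = 62.
Rigel + Canopus + Altair + Deneb: cost 10 + 7 + 7 + 9 = 33 ≤ 34, return 14 + 19 + 15 + 17 = 65.
Best is Rigel, Canopus, Altair, and Deneb with total return 65.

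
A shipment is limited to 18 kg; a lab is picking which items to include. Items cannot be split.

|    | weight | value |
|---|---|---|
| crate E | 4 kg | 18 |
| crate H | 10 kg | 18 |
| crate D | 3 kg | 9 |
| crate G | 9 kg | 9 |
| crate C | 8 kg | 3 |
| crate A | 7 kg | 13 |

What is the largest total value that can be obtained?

45

Allowing fractional choices, the relaxed optimum would be about 47.2, but items are indivisible.
crate E + crate H + crate D: weight 4 + 10 + 3 = 17 ≤ 18, value 18 + 18 + 9 = 45.
crate E + crate H: weight 4 + 10 = 14 ≤ 18, value 18 + 18 = 36.
crate E + crate D + crate A: weight 4 + 3 + 7 = 14 ≤ 18, value 18 + 9 + 13 = 40.
Best is crate E, crate H, and crate D with total value 45.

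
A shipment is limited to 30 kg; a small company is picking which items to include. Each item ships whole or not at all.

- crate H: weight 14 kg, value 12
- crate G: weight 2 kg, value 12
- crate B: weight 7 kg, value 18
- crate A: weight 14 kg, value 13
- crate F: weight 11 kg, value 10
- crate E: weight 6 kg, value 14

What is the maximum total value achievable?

Take crate G, crate B, crate A, and crate E: weight 2 + 7 + 14 + 6 = 29 ≤ 30, value 12 + 18 + 13 + 14 = 57.
No other feasible combination does better.

57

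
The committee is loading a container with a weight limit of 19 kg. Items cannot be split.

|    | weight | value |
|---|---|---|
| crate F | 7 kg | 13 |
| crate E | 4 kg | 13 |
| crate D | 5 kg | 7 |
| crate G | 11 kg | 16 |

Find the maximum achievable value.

Allowing fractional choices, the relaxed optimum would be about 37.6, but items are indivisible.
crate F + crate E + crate D: weight 7 + 4 + 5 = 16 ≤ 19, value 13 + 13 + 7 = 33.
crate F + crate G: weight 7 + 11 = 18 ≤ 19, value 13 + 16 = 29.
crate E + crate G: weight 4 + 11 = 15 ≤ 19, value 13 + 16 = 29.
Best is crate F, crate E, and crate D with total value 33.

33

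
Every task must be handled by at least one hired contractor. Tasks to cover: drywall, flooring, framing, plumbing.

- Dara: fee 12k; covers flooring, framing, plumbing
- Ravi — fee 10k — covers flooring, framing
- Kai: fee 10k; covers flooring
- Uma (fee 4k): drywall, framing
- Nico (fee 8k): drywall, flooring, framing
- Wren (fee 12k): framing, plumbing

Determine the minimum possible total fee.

16

Choose Dara and Uma: together they cover drywall, flooring, framing, plumbing — every task.
Total fee: 12 + 4 = 16.
No cover costs less than 16.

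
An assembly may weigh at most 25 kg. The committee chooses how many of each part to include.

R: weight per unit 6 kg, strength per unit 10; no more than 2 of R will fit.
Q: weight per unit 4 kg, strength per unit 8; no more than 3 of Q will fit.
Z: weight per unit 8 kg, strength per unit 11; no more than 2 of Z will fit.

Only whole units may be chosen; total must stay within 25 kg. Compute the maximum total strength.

44

2×R, 1×Q, and 1×Z: weight 24 ≤ 25, strength 2·10 + 1·8 + 1·11 = 39.
2×R and 3×Q: weight 24 ≤ 25, strength 2·10 + 3·8 = 44.
Best is 44.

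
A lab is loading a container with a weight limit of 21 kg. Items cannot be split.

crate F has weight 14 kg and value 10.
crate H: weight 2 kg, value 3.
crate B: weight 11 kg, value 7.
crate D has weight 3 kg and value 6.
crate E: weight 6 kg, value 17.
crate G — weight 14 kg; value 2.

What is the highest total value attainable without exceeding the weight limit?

Allowing fractional choices, the relaxed optimum would be about 33.1, but items are indivisible.
crate F + crate E: weight 14 + 6 = 20 ≤ 21, value 10 + 17 = 27.
crate B + crate D + crate E: weight 11 + 3 + 6 = 20 ≤ 21, value 7 + 6 + 17 = 30.
crate H + crate B + crate E: weight 2 + 11 + 6 = 19 ≤ 21, value 3 + 7 + 17 = 27.
Best is crate B, crate D, and crate E with total value 30.

30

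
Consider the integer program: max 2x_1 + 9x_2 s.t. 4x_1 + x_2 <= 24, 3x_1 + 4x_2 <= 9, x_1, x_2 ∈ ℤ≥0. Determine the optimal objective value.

The continuous relaxation peaks at (0, 2.25) with value 20.25; rounding to a feasible lattice point costs some objective.
(x_1,x_2)=(0,2) is feasible, giving 18.
(x_1,x_2)=(1,1) is feasible, giving 11.
Maximum is 18 at (x_1,x_2)=(0,2).

18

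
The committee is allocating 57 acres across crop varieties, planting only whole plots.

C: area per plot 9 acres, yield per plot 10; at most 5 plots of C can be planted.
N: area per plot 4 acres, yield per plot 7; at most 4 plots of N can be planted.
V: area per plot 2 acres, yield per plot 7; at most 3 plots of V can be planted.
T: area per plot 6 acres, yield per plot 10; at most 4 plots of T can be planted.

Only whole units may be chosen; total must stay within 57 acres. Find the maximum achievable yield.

99

1×C, 4×N, 3×V, and 4×T: area 55 ≤ 57, yield 1·10 + 4·7 + 3·7 + 4·10 = 99.
2×C, 2×N, 3×V, and 4×T: area 56 ≤ 57, yield 2·10 + 2·7 + 3·7 + 4·10 = 95.
Best is 99.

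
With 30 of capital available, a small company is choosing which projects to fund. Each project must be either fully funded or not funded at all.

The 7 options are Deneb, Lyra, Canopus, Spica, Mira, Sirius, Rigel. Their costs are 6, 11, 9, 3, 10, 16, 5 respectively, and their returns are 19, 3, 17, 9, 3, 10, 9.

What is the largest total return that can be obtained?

54

This is an integer program with binary decision variables.
Deneb + Lyra + Canopus + Spica: cost 6 + 11 + 9 + 3 = 29 ≤ 30, return 19 + 3 + 17 + 9 = 48.
Deneb + Canopus + Spica + Rigel: cost 6 + 9 + 3 + 5 = 23 ≤ 30, return 19 + 17 + 9 + 9 = 54.
Deneb + Canopus + Spica + Mira: cost 6 + 9 + 3 + 10 = 28 ≤ 30, return 19 + 17 + 9 + 3 = 48.
Best is Deneb, Canopus, Spica, and Rigel with total return 54.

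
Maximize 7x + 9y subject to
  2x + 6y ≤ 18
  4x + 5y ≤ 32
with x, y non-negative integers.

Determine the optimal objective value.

56

(x,y)=(8,0) is feasible, giving 56.
(x,y)=(6,1) is feasible, giving 51.
Maximum is 56 at (x,y)=(8,0).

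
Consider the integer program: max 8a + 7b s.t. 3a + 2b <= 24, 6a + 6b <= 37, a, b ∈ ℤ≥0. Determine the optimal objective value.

48

Relaxing integrality, the LP optimum is 49.33 at (a,b) = (6.17, 0), which is not an integer point.
(a,b)=(6,0) is feasible, giving 48.
(a,b)=(5,1) is feasible, giving 47.
(a,b)=(5,0) is feasible, giving 40.
Maximum is 48 at (a,b)=(6,0).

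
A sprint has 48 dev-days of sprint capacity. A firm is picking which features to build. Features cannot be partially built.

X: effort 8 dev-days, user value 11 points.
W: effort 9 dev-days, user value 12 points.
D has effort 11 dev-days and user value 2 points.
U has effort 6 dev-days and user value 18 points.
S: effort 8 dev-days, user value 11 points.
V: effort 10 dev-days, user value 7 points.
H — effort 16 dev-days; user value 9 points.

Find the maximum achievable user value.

61

Allowing fractional choices, the relaxed optimum would be about 62.9, but features are indivisible.
X + W + U + S + V: effort 8 + 9 + 6 + 8 + 10 = 41 ≤ 48, user value 11 + 12 + 18 + 11 + 7 = 59.
X + W + U + S + H: effort 8 + 9 + 6 + 8 + 16 = 47 ≤ 48, user value 11 + 12 + 18 + 11 + 9 = 61.
Best is X, W, U, S, and H with total user value 61.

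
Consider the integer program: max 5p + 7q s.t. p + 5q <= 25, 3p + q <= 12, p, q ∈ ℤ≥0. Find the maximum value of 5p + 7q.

(p,q)=(2,4): 1·2+5·4=22≤25, 3·2+1·4=10≤12, objective 38.
(p,q)=(3,3): 1·3+5·3=18≤25, 3·3+1·3=12≤12, objective 36.
Maximum is 38 at (p,q)=(2,4).

38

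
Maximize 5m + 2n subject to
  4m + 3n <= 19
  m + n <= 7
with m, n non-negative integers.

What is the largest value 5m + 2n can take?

22

The continuous relaxation peaks at (4.75, 0) with value 23.75; rounding to a feasible lattice point costs some objective.
(m,n)=(4,1): 4·4+3·1=19≤19, 1·4+1·1=5≤7, objective 22.
(m,n)=(4,0): 4·4+3·0=16≤19, 1·4+1·0=4≤7, objective 20.
(m,n)=(3,2): 4·3+3·2=18≤19, 1·3+1·2=5≤7, objective 19.
Maximum is 22 at (m,n)=(4,1).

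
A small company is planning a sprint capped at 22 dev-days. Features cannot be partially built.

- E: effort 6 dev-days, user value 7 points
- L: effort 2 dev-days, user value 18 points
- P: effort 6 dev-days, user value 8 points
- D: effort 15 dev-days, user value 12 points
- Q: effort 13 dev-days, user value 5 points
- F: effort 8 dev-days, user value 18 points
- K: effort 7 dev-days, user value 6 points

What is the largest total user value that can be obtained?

51

Treat it as a binary knapsack problem.
L + P + F: effort 2 + 6 + 8 = 16 ≤ 22, user value 18 + 8 + 18 = 44.
E + L + P + F: effort 6 + 2 + 6 + 8 = 22 ≤ 22, user value 7 + 18 + 8 + 18 = 51.
Best is E, L, P, and F with total user value 51.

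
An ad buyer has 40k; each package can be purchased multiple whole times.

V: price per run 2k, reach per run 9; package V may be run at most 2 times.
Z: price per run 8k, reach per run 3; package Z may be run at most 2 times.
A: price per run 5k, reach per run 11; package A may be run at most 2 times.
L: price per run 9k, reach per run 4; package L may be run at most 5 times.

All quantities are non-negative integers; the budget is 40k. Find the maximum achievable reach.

2×V, 2×Z, 2×A, and 1×L: price 39 ≤ 40, reach 2·9 + 2·3 + 2·11 + 1·4 = 50.
2×V, 1×Z, 2×A, and 2×L: price 40 ≤ 40, reach 2·9 + 1·3 + 2·11 + 2·4 = 51.
Best is 51.

51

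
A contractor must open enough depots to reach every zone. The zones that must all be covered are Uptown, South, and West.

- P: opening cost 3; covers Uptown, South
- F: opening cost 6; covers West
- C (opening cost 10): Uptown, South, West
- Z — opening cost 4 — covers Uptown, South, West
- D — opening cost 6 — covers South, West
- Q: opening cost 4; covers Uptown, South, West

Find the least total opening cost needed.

Z alone covers Uptown, South, West — every zone.
Total opening cost: 4.
No cover costs less than 4.

4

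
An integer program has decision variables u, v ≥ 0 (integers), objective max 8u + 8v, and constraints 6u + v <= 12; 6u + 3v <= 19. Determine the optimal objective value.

The continuous relaxation peaks at (0, 6.33) with value 50.67; rounding to a feasible lattice point costs some objective.
(u,v)=(0,6): 6·0+1·6=6≤12, 6·0+3·6=18≤19, objective 48.
(u,v)=(0,5): 6·0+1·5=5≤12, 6·0+3·5=15≤19, objective 40.
The best lattice point is (0,6), giving 48.

48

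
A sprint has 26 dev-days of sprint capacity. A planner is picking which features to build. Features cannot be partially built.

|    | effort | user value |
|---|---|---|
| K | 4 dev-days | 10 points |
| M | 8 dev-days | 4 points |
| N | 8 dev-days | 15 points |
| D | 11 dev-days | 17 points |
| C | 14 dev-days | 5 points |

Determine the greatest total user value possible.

K + M + D: effort 4 + 8 + 11 = 23 ≤ 26, user value 10 + 4 + 17 = 31.
N + D: effort 8 + 11 = 19 ≤ 26, user value 15 + 17 = 32.
K + N + D: effort 4 + 8 + 11 = 23 ≤ 26, user value 10 + 15 + 17 = 42.
Best is K, N, and D with total user value 42.

42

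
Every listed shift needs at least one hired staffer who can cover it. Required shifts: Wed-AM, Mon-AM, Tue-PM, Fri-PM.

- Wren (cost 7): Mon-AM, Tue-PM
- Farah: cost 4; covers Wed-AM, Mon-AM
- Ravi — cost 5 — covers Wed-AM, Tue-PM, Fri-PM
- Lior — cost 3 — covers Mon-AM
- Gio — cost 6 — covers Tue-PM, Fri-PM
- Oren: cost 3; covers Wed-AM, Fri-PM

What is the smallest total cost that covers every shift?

8

This is an integer covering problem.
The greedy cost-per-new-shift heuristic would pick Oren, Lior, and Ravi for 11, but a cheaper cover exists.
Choose Ravi and Lior: together they cover Wed-AM, Mon-AM, Tue-PM, Fri-PM — every shift.
Total cost: 5 + 3 = 8.
No cover costs less than 8.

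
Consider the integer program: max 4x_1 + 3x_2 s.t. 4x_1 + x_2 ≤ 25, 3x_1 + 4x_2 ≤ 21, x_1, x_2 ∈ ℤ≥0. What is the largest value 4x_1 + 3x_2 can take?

24

(x_1,x_2)=(6,0) is feasible, giving 24.
(x_1,x_2)=(5,1) is feasible, giving 23.
No feasible integer point exceeds 24.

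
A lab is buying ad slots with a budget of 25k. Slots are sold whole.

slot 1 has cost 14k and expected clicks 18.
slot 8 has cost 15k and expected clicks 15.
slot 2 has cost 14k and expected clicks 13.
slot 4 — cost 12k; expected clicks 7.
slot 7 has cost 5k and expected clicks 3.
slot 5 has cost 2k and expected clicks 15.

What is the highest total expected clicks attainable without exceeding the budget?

36

Allowing fractional choices, the relaxed optimum would be about 42.0, but ad slots are indivisible.
slot 8 + slot 7 + slot 5: cost 15 + 5 + 2 = 22 ≤ 25, expected clicks 15 + 3 + 15 = 33.
slot 1 + slot 7 + slot 5: cost 14 + 5 + 2 = 21 ≤ 25, expected clicks 18 + 3 + 15 = 36.
slot 1 + slot 5: cost 14 + 2 = 16 ≤ 25, expected clicks 18 + 15 = 33.
Best is slot 1, slot 7, and slot 5 with total expected clicks 36.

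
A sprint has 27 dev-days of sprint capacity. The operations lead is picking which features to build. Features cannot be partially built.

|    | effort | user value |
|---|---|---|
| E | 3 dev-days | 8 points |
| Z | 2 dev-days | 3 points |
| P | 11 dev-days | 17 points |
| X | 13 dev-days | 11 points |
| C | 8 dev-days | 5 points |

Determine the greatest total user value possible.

Take E, P, and X: effort 3 + 11 + 13 = 27 ≤ 27, user value 8 + 17 + 11 = 36.
No other feasible combination does better.

36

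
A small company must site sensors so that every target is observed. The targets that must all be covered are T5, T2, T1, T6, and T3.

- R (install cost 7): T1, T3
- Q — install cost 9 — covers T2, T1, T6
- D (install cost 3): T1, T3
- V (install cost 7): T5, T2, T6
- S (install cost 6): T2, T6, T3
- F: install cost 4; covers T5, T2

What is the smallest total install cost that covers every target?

The greedy cost-per-new-target heuristic would pick D, F, and S for 13, but a cheaper cover exists.
Choose D and V: together they cover T5, T2, T1, T6, T3 — every target.
Total install cost: 3 + 7 = 10.
No cover costs less than 10.

10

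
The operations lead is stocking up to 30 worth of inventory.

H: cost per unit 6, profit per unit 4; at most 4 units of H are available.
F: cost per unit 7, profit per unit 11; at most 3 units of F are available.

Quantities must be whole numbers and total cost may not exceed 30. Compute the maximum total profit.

F has the best ratio (11/7); taking only F gives at most 3×11 = 33 (stopped by the supply cap of 3).
Mixing does better — 1×H and 3×F: cost 27 ≤ 30, profit 1·4 + 3·11 = 37.

37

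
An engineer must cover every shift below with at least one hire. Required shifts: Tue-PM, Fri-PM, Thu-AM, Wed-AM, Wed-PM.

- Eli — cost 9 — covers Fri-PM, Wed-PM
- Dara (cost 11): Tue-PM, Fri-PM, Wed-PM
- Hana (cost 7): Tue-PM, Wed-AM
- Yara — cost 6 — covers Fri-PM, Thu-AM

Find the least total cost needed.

22

Choose Eli, Hana, and Yara: together they cover Tue-PM, Fri-PM, Thu-AM, Wed-AM, Wed-PM — every shift.
Total cost: 9 + 7 + 6 = 22.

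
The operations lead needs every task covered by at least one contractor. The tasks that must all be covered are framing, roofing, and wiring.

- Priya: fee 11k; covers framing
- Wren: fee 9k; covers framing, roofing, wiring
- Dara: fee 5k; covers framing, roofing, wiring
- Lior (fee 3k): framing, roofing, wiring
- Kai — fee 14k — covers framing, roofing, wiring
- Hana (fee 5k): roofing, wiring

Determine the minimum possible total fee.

Lior alone covers framing, roofing, wiring — every task.
Total fee: 3.
No cover costs less than 3.

3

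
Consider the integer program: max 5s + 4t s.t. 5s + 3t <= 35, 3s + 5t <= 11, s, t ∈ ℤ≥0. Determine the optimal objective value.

(s,t)=(3,0) is feasible, giving 15.
(s,t)=(2,1) is feasible, giving 14.
(s,t)=(2,0) is feasible, giving 10.
Maximum is 15 at (s,t)=(3,0).

15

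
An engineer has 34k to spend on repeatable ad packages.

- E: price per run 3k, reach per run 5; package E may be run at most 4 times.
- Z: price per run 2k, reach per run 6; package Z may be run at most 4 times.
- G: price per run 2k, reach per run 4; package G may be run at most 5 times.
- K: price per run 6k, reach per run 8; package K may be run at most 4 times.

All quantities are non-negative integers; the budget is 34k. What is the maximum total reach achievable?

This is a bounded integer knapsack.
Z has the best ratio (6/2); taking only Z gives at most 4×6 = 24 (stopped by the supply cap of 4).
Mixing does better — 4×E, 4×Z, 4×G, and 1×K: price 34 ≤ 34, reach 4·5 + 4·6 + 4·4 + 1·8 = 68.

68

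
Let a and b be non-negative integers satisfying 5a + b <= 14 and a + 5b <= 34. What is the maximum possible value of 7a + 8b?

55

Relaxing integrality, the LP optimum is 62.50 at (a,b) = (1.5, 6.5), which is not an integer point.
(a,b)=(1,6): 5·1+1·6=11≤14, 1·1+5·6=31≤34, objective 55.
(a,b)=(0,6): 5·0+1·6=6≤14, 1·0+5·6=30≤34, objective 48.
(a,b)=(1,5): 5·1+1·5=10≤14, 1·1+5·5=26≤34, objective 47.
No feasible integer point exceeds 55.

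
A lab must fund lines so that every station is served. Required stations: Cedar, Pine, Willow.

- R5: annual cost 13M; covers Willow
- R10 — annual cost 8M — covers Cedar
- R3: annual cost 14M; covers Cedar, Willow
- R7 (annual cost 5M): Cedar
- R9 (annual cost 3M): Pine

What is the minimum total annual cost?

17

The greedy cost-per-new-station heuristic would pick R9, R7, and R5 for 21, but a cheaper cover exists.
Choose R3 and R9: together they cover Cedar, Pine, Willow — every station.
Total annual cost: 14 + 3 = 17.
No cover costs less than 17.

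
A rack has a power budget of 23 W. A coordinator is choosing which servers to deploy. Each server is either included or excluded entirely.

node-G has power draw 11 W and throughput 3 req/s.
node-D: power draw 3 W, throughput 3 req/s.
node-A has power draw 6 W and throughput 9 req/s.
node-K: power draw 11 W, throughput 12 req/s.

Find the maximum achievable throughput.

Treat it as a binary knapsack problem.
Take node-D, node-A, and node-K: power draw 3 + 6 + 11 = 20 ≤ 23, throughput 3 + 9 + 12 = 24.
No other feasible combination does better.

24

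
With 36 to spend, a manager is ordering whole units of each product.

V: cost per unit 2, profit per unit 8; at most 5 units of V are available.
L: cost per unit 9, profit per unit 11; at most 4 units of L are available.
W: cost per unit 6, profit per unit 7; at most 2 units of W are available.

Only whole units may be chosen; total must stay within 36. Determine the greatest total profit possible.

69

This is a bounded integer knapsack.
4×V and 3×L: cost 35 ≤ 36, profit 4·8 + 3·11 = 65.
5×V, 2×L, and 1×W: cost 34 ≤ 36, profit 5·8 + 2·11 + 1·7 = 69.
Best is 69.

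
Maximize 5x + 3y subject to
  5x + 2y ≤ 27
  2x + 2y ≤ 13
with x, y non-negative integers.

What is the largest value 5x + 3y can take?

The continuous relaxation peaks at (4.67, 1.83) with value 28.83; rounding to a feasible lattice point costs some objective.
(x,y)=(5,1): 5·5+2·1=27≤27, 2·5+2·1=12≤13, objective 28.
(x,y)=(4,2): 5·4+2·2=24≤27, 2·4+2·2=12≤13, objective 26.
(x,y)=(5,0): 5·5+2·0=25≤27, 2·5+2·0=10≤13, objective 25.
The best lattice point is (5,1), giving 28.

28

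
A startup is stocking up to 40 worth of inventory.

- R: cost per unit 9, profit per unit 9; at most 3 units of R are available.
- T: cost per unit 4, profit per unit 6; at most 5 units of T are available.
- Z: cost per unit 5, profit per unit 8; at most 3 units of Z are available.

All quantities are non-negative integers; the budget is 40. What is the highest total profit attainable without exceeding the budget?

57

This is a bounded integer knapsack.
1×R, 4×T, and 3×Z: cost 40 ≤ 40, profit 1·9 + 4·6 + 3·8 = 57.
1×R, 5×T, and 2×Z: cost 39 ≤ 40, profit 1·9 + 5·6 + 2·8 = 55.
Best is 57.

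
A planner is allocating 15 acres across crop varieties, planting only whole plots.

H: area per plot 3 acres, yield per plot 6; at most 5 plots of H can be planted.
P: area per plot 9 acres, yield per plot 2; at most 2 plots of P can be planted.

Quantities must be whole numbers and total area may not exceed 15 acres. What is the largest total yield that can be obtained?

30

This is a bounded integer knapsack.
H has the best ratio (6/3); taking only H gives at most 5×6 = 30 (stopped by the area limit).
Optimal: 5×H: area 15 ≤ 15, yield 5·6 = 30.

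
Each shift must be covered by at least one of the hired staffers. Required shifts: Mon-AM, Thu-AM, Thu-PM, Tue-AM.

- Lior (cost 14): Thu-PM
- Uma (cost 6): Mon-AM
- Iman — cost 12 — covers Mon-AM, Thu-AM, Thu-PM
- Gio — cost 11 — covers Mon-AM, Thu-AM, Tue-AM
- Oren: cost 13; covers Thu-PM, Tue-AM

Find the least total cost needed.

23

Choose Iman and Gio: together they cover Mon-AM, Thu-AM, Thu-PM, Tue-AM — every shift.
Total cost: 12 + 11 = 23.
No cover costs less than 23.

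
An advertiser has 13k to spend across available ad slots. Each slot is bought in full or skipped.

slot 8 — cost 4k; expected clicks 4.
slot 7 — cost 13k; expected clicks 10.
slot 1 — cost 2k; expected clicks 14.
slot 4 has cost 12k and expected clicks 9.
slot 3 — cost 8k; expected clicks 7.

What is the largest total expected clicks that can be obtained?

21

Treat it as a binary knapsack problem.
Allowing fractional choices, the relaxed optimum would be about 24.1, but ad slots are indivisible.
slot 8 + slot 1: cost 4 + 2 = 6 ≤ 13, expected clicks 4 + 14 = 18.
slot 1 + slot 3: cost 2 + 8 = 10 ≤ 13, expected clicks 14 + 7 = 21.
slot 1: cost 2 ≤ 13, expected clicks 14.
Best is slot 1 and slot 3 with total expected clicks 21.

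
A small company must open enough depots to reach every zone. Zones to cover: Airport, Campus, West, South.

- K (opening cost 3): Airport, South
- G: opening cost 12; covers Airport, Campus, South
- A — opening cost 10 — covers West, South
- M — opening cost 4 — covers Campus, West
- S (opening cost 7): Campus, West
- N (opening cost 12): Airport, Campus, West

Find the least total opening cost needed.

Choose K and M: together they cover Airport, Campus, West, South — every zone.
Total opening cost: 3 + 4 = 7.
No cover costs less than 7.

7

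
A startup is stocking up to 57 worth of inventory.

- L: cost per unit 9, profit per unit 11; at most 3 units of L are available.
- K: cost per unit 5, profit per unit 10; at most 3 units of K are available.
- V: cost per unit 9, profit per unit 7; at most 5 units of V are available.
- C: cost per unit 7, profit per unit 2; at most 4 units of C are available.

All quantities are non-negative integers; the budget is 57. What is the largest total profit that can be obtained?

70

K has the best ratio (10/5); taking only K gives at most 3×10 = 30 (stopped by the supply cap of 3).
Mixing does better — 3×L, 3×K, and 1×V: cost 51 ≤ 57, profit 3·11 + 3·10 + 1·7 = 70.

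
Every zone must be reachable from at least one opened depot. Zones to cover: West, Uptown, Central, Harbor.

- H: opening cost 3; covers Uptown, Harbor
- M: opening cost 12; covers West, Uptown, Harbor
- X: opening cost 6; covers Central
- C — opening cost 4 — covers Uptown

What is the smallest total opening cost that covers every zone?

18

The greedy cost-per-new-zone heuristic would pick H, X, and M for 21, but a cheaper cover exists.
Choose M and X: together they cover West, Uptown, Central, Harbor — every zone.
Total opening cost: 12 + 6 = 18.
No cover costs less than 18.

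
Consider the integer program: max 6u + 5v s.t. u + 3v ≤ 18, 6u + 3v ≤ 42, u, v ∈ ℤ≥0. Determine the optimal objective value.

50

Relaxing integrality, the LP optimum is 50.80 at (u,v) = (4.8, 4.4), which is not an integer point.
(u,v)=(5,4): 1·5+3·4=17≤18, 6·5+3·4=42≤42, objective 50.
(u,v)=(5,3): 1·5+3·3=14≤18, 6·5+3·3=39≤42, objective 45.
(u,v)=(4,4): 1·4+3·4=16≤18, 6·4+3·4=36≤42, objective 44.
No feasible integer point exceeds 50.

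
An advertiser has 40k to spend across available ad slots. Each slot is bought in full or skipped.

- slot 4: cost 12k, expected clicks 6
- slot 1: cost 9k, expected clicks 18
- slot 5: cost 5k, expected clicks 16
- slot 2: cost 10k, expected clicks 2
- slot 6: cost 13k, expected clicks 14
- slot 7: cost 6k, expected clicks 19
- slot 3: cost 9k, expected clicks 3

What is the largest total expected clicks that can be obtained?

67

slot 4 + slot 1 + slot 5 + slot 7: cost 12 + 9 + 5 + 6 = 32 ≤ 40, expected clicks 6 + 18 + 16 + 19 = 59.
slot 1 + slot 5 + slot 6 + slot 7: cost 9 + 5 + 13 + 6 = 33 ≤ 40, expected clicks 18 + 16 + 14 + 19 = 67.
slot 1 + slot 5 + slot 2 + slot 7 + slot 3: cost 9 + 5 + 10 + 6 + 9 = 39 ≤ 40, expected clicks 18 + 16 + 2 + 19 + 3 = 58.
Best is slot 1, slot 5, slot 6, and slot 7 with total expected clicks 67.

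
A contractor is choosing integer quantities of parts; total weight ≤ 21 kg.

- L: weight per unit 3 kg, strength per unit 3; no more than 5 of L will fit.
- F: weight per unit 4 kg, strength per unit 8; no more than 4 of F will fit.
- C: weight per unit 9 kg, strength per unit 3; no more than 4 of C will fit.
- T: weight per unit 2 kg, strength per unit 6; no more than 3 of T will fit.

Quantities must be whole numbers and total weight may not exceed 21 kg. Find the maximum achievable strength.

45

Take 1×L, 3×F, and 3×T: weight 21 ≤ 21, strength 1·3 + 3·8 + 3·6 = 45.
T has the best ratio (6/2) and is taken to its limit of 3; remaining capacity is filled optimally with the others.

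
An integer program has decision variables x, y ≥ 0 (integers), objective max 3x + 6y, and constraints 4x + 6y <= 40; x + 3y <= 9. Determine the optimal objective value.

27

(x,y)=(9,0): 4·9+6·0=36≤40, 1·9+3·0=9≤9, objective 27.
(x,y)=(8,0): 4·8+6·0=32≤40, 1·8+3·0=8≤9, objective 24.
The best lattice point is (9,0), giving 27.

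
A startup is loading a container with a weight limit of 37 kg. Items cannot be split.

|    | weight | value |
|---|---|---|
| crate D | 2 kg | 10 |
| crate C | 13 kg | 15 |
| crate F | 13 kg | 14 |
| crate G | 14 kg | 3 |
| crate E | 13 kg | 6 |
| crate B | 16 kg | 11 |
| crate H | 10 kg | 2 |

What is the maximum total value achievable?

This is a 0-1 knapsack instance.
Take crate D, crate C, and crate F: weight 2 + 13 + 13 = 28 ≤ 37, value 10 + 15 + 14 = 39.
No other feasible combination does better.

39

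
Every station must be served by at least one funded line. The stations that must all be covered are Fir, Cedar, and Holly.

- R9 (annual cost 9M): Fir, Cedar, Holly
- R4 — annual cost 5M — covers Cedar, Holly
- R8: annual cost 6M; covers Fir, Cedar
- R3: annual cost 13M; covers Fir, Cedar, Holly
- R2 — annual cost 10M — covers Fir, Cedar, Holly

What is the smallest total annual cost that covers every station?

The greedy cost-per-new-station heuristic would pick R4 and R8 for 11, but a cheaper cover exists.
R9 alone covers Fir, Cedar, Holly — every station.
Total annual cost: 9.
No cover costs less than 9.

9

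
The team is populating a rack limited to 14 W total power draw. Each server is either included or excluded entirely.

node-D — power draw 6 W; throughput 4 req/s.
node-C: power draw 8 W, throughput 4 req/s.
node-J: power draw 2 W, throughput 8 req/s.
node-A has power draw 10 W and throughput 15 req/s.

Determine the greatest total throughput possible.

23

node-D + node-J: power draw 6 + 2 = 8 ≤ 14, throughput 4 + 8 = 12.
node-J + node-A: power draw 2 + 10 = 12 ≤ 14, throughput 8 + 15 = 23.
node-A: power draw 10 ≤ 14, throughput 15.
Best is node-J and node-A with total throughput 23.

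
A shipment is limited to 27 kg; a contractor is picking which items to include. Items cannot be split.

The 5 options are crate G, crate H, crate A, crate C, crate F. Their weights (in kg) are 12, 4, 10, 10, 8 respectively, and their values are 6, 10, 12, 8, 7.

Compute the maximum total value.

30

Take crate H, crate A, and crate C: weight 4 + 10 + 10 = 24 ≤ 27, value 10 + 12 + 8 = 30.
No other feasible combination does better.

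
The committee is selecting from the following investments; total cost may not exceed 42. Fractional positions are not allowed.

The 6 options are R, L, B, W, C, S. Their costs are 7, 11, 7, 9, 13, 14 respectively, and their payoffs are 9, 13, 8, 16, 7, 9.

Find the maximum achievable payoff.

Take R, L, W, and S: cost 7 + 11 + 9 + 14 = 41 ≤ 42, payoff 9 + 13 + 16 + 9 = 47.
No other feasible combination does better.

47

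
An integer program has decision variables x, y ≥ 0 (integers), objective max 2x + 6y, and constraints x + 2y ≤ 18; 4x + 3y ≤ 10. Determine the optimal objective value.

(x,y)=(0,3): 1·0+2·3=6≤18, 4·0+3·3=9≤10, objective 18.
(x,y)=(1,2): 1·1+2·2=5≤18, 4·1+3·2=10≤10, objective 14.
(x,y)=(0,2): 1·0+2·2=4≤18, 4·0+3·2=6≤10, objective 12.
No feasible integer point exceeds 18.

18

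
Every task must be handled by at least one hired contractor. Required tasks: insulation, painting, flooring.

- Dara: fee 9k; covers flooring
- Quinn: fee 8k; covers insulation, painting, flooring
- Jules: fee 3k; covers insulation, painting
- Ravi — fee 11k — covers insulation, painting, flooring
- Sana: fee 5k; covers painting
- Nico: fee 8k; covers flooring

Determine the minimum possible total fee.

8

This is an integer covering problem.
The greedy cost-per-new-task heuristic would pick Jules and Quinn for 11, but a cheaper cover exists.
Quinn alone covers insulation, painting, flooring — every task.
Total fee: 8.
No cover costs less than 8.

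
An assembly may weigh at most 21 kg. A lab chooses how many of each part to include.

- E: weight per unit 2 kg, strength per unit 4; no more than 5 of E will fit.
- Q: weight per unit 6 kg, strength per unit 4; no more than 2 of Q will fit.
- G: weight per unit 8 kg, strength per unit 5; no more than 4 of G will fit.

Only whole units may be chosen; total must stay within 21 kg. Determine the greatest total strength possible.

E has the best ratio (4/2); taking only E gives at most 5×4 = 20 (stopped by the supply cap of 5).
Mixing does better — 5×E and 1×G: weight 18 ≤ 21, strength 5·4 + 1·5 = 25.

25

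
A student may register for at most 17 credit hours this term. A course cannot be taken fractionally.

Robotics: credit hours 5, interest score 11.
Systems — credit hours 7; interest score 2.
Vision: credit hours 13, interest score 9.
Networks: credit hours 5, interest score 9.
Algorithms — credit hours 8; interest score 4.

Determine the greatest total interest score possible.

22

Robotics + Systems + Networks: credit hours 5 + 7 + 5 = 17 ≤ 17, interest score 11 + 2 + 9 = 22.
Robotics + Networks: credit hours 5 + 5 = 10 ≤ 17, interest score 11 + 9 = 20.
Best is Robotics, Systems, and Networks with total interest score 22.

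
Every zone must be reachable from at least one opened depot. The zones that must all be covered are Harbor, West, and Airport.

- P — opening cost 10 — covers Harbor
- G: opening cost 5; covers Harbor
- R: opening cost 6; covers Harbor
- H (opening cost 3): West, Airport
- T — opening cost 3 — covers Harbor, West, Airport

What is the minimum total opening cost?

3

T alone covers Harbor, West, Airport — every zone.
Total opening cost: 3.
No cover costs less than 3.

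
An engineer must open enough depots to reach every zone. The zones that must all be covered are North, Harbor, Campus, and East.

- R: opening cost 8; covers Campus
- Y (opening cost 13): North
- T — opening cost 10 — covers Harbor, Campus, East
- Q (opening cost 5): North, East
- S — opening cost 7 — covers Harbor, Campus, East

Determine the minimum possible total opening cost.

12

Choose Q and S: together they cover North, Harbor, Campus, East — every zone.
Total opening cost: 5 + 7 = 12.
No cover costs less than 12.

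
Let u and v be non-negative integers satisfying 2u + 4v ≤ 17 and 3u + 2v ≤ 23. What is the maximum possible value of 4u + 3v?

The continuous relaxation peaks at (7.25, 0.625) with value 30.88; rounding to a feasible lattice point costs some objective.
(u,v)=(7,0): 2·7+4·0=14≤17, 3·7+2·0=21≤23, objective 28.
(u,v)=(6,1): 2·6+4·1=16≤17, 3·6+2·1=20≤23, objective 27.
(u,v)=(6,0): 2·6+4·0=12≤17, 3·6+2·0=18≤23, objective 24.
Maximum is 28 at (u,v)=(7,0).

28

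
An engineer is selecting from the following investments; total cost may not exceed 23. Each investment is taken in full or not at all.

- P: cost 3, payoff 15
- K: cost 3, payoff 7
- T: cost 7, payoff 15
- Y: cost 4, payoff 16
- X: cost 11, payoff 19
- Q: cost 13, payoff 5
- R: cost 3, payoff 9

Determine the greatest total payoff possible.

62

This is an integer program with binary decision variables.
Allowing fractional choices, the relaxed optimum would be about 67.2, but investments are indivisible.
P + K + T + Y + R: cost 3 + 3 + 7 + 4 + 3 = 20 ≤ 23, payoff 15 + 7 + 15 + 16 + 9 = 62.
P + K + Y + X: cost 3 + 3 + 4 + 11 = 21 ≤ 23, payoff 15 + 7 + 16 + 19 = 57.
P + Y + X + R: cost 3 + 4 + 11 + 3 = 21 ≤ 23, payoff 15 + 16 + 19 + 9 = 59.
Best is P, K, T, Y, and R with total payoff 62.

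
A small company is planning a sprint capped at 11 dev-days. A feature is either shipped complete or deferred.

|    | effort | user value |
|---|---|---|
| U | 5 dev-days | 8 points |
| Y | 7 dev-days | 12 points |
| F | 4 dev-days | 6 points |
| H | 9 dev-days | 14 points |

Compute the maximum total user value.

18

U + F: effort 5 + 4 = 9 ≤ 11, user value 8 + 6 = 14.
H: effort 9 ≤ 11, user value 14.
Y + F: effort 7 + 4 = 11 ≤ 11, user value 12 + 6 = 18.
Best is Y and F with total user value 18.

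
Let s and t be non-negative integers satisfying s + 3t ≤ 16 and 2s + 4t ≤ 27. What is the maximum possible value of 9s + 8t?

(s,t)=(13,0) is feasible, giving 117.
(s,t)=(12,0) is feasible, giving 108.
The best lattice point is (13,0), giving 117.

117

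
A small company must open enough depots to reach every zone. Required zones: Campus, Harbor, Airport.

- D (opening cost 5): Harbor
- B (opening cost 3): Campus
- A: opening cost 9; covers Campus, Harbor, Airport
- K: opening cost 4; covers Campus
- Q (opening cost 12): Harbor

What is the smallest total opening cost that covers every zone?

The greedy cost-per-new-zone heuristic would pick B and A for 12, but a cheaper cover exists.
A alone covers Campus, Harbor, Airport — every zone.
Total opening cost: 9.
No cover costs less than 9.

9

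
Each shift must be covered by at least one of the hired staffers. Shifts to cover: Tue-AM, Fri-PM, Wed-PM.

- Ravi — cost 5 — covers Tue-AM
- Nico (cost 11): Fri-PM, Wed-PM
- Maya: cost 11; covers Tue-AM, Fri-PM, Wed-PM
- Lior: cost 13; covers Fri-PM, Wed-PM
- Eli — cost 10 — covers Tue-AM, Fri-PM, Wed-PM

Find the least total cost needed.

Eli alone covers Tue-AM, Fri-PM, Wed-PM — every shift.
Total cost: 10.
No cover costs less than 10.

10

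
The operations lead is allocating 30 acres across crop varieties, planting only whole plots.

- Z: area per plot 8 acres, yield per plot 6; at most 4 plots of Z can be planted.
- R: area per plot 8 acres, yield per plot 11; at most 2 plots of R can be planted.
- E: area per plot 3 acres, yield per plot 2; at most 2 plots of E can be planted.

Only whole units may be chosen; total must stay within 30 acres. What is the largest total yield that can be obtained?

32

This is a bounded integer knapsack.
Take 1×Z, 2×R, and 2×E: area 30 ≤ 30, yield 1·6 + 2·11 + 2·2 = 32.
R has the best ratio (11/8) and is taken to its limit of 2; remaining capacity is filled optimally with the others.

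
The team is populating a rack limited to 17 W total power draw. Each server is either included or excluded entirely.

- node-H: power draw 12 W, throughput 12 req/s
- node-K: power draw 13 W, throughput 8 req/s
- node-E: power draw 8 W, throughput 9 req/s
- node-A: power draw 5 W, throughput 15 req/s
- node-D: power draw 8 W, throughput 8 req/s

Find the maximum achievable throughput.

Allowing fractional choices, the relaxed optimum would be about 28.0, but servers are indivisible.
node-H + node-A: power draw 12 + 5 = 17 ≤ 17, throughput 12 + 15 = 27.
node-A + node-D: power draw 5 + 8 = 13 ≤ 17, throughput 15 + 8 = 23.
node-E + node-A: power draw 8 + 5 = 13 ≤ 17, throughput 9 + 15 = 24.
Best is node-H and node-A with total throughput 27.

27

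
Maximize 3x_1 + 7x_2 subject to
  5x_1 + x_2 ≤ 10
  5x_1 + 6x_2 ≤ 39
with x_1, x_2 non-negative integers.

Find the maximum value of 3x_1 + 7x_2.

(x_1,x_2)=(0,6): 5·0+1·6=6≤10, 5·0+6·6=36≤39, objective 42.
(x_1,x_2)=(1,5): 5·1+1·5=10≤10, 5·1+6·5=35≤39, objective 38.
(x_1,x_2)=(0,5): 5·0+1·5=5≤10, 5·0+6·5=30≤39, objective 35.
No feasible integer point exceeds 42.

42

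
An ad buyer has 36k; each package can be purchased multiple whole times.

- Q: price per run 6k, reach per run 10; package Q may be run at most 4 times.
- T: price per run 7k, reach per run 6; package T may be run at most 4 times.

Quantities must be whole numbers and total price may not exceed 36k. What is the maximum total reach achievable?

Q has the best ratio (10/6); taking only Q gives at most 4×10 = 40 (stopped by the supply cap of 4).
Mixing does better — 4×Q and 1×T: price 31 ≤ 36, reach 4·10 + 1·6 = 46.

46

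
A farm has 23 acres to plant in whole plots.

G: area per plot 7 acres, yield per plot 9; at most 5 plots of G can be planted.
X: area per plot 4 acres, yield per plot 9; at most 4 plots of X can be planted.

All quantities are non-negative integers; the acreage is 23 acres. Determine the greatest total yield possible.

X has the best ratio (9/4); taking only X gives at most 4×9 = 36 (stopped by the supply cap of 4).
Mixing does better — 1×G and 4×X: area 23 ≤ 23, yield 1·9 + 4·9 = 45.

45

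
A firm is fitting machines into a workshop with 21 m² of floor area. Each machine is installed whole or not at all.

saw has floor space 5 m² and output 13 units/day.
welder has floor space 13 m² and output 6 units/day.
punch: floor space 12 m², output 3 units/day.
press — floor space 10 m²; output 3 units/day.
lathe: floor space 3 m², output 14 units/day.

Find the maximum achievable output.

33

Take saw, welder, and lathe: floor space 5 + 13 + 3 = 21 ≤ 21, output 13 + 6 + 14 = 33.
No other feasible combination does better.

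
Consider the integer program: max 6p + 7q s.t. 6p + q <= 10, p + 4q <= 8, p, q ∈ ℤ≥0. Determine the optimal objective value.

14

Relaxing integrality, the LP optimum is 19.91 at (p,q) = (1.39, 1.65), which is not an integer point.
(p,q)=(0,2): 6·0+1·2=2≤10, 1·0+4·2=8≤8, objective 14.
(p,q)=(1,1): 6·1+1·1=7≤10, 1·1+4·1=5≤8, objective 13.
(p,q)=(0,1): 6·0+1·1=1≤10, 1·0+4·1=4≤8, objective 7.
The best lattice point is (0,2), giving 14.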